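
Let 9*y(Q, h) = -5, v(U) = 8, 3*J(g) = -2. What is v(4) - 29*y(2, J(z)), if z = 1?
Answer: 217/9 ≈ 24.111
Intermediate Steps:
J(g) = -2/3 (J(g) = (1/3)*(-2) = -2/3)
y(Q, h) = -5/9 (y(Q, h) = (1/9)*(-5) = -5/9)
v(4) - 29*y(2, J(z)) = 8 - 29*(-5/9) = 8 + 145/9 = 217/9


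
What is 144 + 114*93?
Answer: 10746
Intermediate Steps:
144 + 114*93 = 144 + 10602 = 10746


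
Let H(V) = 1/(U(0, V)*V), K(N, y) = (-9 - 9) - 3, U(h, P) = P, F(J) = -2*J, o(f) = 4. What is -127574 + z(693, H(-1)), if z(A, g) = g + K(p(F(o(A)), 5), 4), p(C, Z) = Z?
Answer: -127594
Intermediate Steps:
K(N, y) = -21 (K(N, y) = -18 - 3 = -21)
H(V) = V**(-2) (H(V) = 1/(V*V) = 1/(V**2) = V**(-2))
z(A, g) = -21 + g (z(A, g) = g - 21 = -21 + g)
-127574 + z(693, H(-1)) = -127574 + (-21 + (-1)**(-2)) = -127574 + (-21 + 1) = -127574 - 20 = -127594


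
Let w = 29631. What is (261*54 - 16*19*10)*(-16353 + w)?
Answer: 146775012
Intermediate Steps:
(261*54 - 16*19*10)*(-16353 + w) = (261*54 - 16*19*10)*(-16353 + 29631) = (14094 - 304*10)*13278 = (14094 - 3040)*13278 = 11054*13278 = 146775012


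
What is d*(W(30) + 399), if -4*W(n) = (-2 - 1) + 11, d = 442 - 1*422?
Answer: 7940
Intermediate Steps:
d = 20 (d = 442 - 422 = 20)
W(n) = -2 (W(n) = -((-2 - 1) + 11)/4 = -(-3 + 11)/4 = -¼*8 = -2)
d*(W(30) + 399) = 20*(-2 + 399) = 20*397 = 7940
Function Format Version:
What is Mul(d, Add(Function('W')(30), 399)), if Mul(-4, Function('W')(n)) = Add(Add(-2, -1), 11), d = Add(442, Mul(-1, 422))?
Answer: 7940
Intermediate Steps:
d = 20 (d = Add(442, -422) = 20)
Function('W')(n) = -2 (Function('W')(n) = Mul(Rational(-1, 4), Add(Add(-2, -1), 11)) = Mul(Rational(-1, 4), Add(-3, 11)) = Mul(Rational(-1, 4), 8) = -2)
Mul(d, Add(Function('W')(30), 399)) = Mul(20, Add(-2, 399)) = Mul(20, 397) = 7940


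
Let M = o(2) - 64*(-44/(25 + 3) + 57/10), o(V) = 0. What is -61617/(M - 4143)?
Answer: 2156595/154253 ≈ 13.981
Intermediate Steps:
M = -9248/35 (M = 0 - 64*(-44/(25 + 3) + 57/10) = 0 - 64*(-44/28 + 57*(⅒)) = 0 - 64*(-44*1/28 + 57/10) = 0 - 64*(-11/7 + 57/10) = 0 - 64*289/70 = 0 - 9248/35 = -9248/35 ≈ -264.23)
-61617/(M - 4143) = -61617/(-9248/35 - 4143) = -61617/(-154253/35) = -61617*(-35/154253) = 2156595/154253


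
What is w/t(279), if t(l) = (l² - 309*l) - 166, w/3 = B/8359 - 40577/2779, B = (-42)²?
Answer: 1002842961/198288386296 ≈ 0.0050575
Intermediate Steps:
B = 1764
w = -1002842961/23229661 (w = 3*(1764/8359 - 40577/2779) = 3*(-334280987/23229661) = -1002842961/23229661 ≈ -43.171)
t(l) = -166 + l² - 309*l
w/t(279) = -1002842961/(23229661*(-166 + 279² - 309*279)) = -1002842961/(23229661*(-166 + 77841 - 86211)) = -1002842961/23229661/(-8536) = -1002842961/23229661*(-1/8536) = 1002842961/198288386296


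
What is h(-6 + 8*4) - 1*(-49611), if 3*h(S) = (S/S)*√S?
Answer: 49611 + √26/3 ≈ 49613.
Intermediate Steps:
h(S) = √S/3 (h(S) = ((S/S)*√S)/3 = (1*√S)/3 = √S/3)
h(-6 + 8*4) - 1*(-49611) = √(-6 + 8*4)/3 - 1*(-49611) = √(-6 + 32)/3 + 49611 = √26/3 + 49611 = 49611 + √26/3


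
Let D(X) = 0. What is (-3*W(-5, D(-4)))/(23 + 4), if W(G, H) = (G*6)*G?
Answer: -50/3 ≈ -16.667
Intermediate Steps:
W(G, H) = 6*G² (W(G, H) = (6*G)*G = 6*G²)
(-3*W(-5, D(-4)))/(23 + 4) = (-18*(-5)²)/(23 + 4) = -18*25/27 = -3*150*(1/27) = -450*1/27 = -50/3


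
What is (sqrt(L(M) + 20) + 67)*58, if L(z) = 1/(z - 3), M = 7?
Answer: 4147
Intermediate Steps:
L(z) = 1/(-3 + z)
(sqrt(L(M) + 20) + 67)*58 = (sqrt(1/(-3 + 7) + 20) + 67)*58 = (sqrt(1/4 + 20) + 67)*58 = (sqrt(81/4) + 67)*58 = (9/2 + 67)*58 = (143/2)*58 = 4147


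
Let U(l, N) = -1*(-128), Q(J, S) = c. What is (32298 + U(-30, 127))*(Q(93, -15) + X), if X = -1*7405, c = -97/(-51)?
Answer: -12242695708/51 ≈ -2.4005e+8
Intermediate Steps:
c = 97/51 (c = -97*(-1/51) = 97/51 ≈ 1.9020)
X = -7405
Q(J, S) = 97/51
U(l, N) = 128
(32298 + U(-30, 127))*(Q(93, -15) + X) = (32298 + 128)*(97/51 - 7405) = 32426*(-377558/51) = -12242695708/51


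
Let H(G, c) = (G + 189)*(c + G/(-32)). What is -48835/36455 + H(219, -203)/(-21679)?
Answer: 1649957143/632246356 ≈ 2.6097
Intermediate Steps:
H(G, c) = (189 + G)*(c - G/32) (H(G, c) = (189 + G)*(c + G*(-1/32)) = (189 + G)*(c - G/32))
-48835/36455 + H(219, -203)/(-21679) = -48835/36455 + (189*(-203) - 189/32*219 - 1/32*219² + 219*(-203))/(-21679) = -48835*1/36455 + (-38367 - 41391/32 - 1/32*47961 - 44457)*(-1/21679) = -9767/7291 + (-38367 - 41391/32 - 47961/32 - 44457)*(-1/21679) = -9767/7291 - 342465/4*(-1/21679) = -9767/7291 + 342465/86716 = 1649957143/632246356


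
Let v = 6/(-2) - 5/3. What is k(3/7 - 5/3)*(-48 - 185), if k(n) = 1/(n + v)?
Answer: 4893/124 ≈ 39.460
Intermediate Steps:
v = -14/3 (v = 6*(-½) - 5*⅓ = -3 - 5/3 = -14/3 ≈ -4.6667)
k(n) = 1/(-14/3 + n) (k(n) = 1/(n - 14/3) = 1/(-14/3 + n))
k(3/7 - 5/3)*(-48 - 185) = (3/(-14 + 3*(3/7 - 5/3)))*(-48 - 185) = (3/(-14 + 3*(3*(⅐) - 5*⅓)))*(-233) = (3/(-14 + 3*(3/7 - 5/3)))*(-233) = (3/(-14 + 3*(-26/21)))*(-233) = (3/(-14 - 26/7))*(-233) = (3/(-124/7))*(-233) = (3*(-7/124))*(-233) = -21/124*(-233) = 4893/124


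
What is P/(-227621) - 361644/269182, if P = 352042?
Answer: -88540569284/30635738011 ≈ -2.8901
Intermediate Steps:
P/(-227621) - 361644/269182 = 352042/(-227621) - 361644/269182 = 352042*(-1/227621) - 361644*1/269182 = -352042/227621 - 180822/134591 = -88540569284/30635738011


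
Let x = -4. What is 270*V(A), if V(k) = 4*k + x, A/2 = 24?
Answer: 50760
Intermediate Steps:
A = 48 (A = 2*24 = 48)
V(k) = -4 + 4*k (V(k) = 4*k - 4 = -4 + 4*k)
270*V(A) = 270*(-4 + 4*48) = 270*(-4 + 192) = 270*188 = 50760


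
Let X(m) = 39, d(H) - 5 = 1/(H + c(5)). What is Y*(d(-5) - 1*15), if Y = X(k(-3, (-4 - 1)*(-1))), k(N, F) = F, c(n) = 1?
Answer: -1599/4 ≈ -399.75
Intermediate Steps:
d(H) = 5 + 1/(1 + H) (d(H) = 5 + 1/(H + 1) = 5 + 1/(1 + H))
Y = 39
Y*(d(-5) - 1*15) = 39*((6 + 5*(-5))/(1 - 5) - 1*15) = 39*((6 - 25)/(-4) - 15) = 39*(-1/4*(-19) - 15) = 39*(19/4 - 15) = 39*(-41/4) = -1599/4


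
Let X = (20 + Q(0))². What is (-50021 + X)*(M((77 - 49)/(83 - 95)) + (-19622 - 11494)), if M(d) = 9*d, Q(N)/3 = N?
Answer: 1545049077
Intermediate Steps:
Q(N) = 3*N
X = 400 (X = (20 + 3*0)² = (20 + 0)² = 20² = 400)
(-50021 + X)*(M((77 - 49)/(83 - 95)) + (-19622 - 11494)) = (-50021 + 400)*(9*((77 - 49)/(83 - 95)) + (-19622 - 11494)) = -49621*(9*(28/(-12)) - 31116) = -49621*(9*(28*(-1/12)) - 31116) = -49621*(9*(-7/3) - 31116) = -49621*(-21 - 31116) = -49621*(-31137) = 1545049077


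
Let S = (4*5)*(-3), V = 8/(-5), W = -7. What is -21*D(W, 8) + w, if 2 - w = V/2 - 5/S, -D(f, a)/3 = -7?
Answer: -26297/60 ≈ -438.28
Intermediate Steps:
V = -8/5 (V = 8*(-1/5) = -8/5 ≈ -1.6000)
S = -60 (S = 20*(-3) = -60)
D(f, a) = 21 (D(f, a) = -3*(-7) = 21)
w = 163/60 (w = 2 - (-8/5/2 - 5/(-60)) = 2 - (-8/5*1/2 - 5*(-1/60)) = 2 - (-4/5 + 1/12) = 2 - 1*(-43/60) = 2 + 43/60 = 163/60 ≈ 2.7167)
-21*D(W, 8) + w = -21*21 + 163/60 = -441 + 163/60 = -26297/60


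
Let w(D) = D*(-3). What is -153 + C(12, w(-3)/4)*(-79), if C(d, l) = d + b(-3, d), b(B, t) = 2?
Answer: -1259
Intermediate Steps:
w(D) = -3*D
C(d, l) = 2 + d (C(d, l) = d + 2 = 2 + d)
-153 + C(12, w(-3)/4)*(-79) = -153 + (2 + 12)*(-79) = -153 + 14*(-79) = -153 - 1106 = -1259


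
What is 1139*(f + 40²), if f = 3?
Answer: 1825817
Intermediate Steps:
1139*(f + 40²) = 1139*(3 + 40²) = 1139*(3 + 1600) = 1139*1603 = 1825817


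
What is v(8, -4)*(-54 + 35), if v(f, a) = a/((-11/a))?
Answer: 304/11 ≈ 27.636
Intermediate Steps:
v(f, a) = -a**2/11 (v(f, a) = a*(-a/11) = -a**2/11)
v(8, -4)*(-54 + 35) = (-1/11*(-4)**2)*(-54 + 35) = -1/11*16*(-19) = -16/11*(-19) = 304/11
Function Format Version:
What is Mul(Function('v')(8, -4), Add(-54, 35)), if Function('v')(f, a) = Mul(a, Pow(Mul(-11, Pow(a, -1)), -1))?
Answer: Rational(304, 11) ≈ 27.636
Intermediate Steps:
Function('v')(f, a) = Mul(Rational(-1, 11), Pow(a, 2)) (Function('v')(f, a) = Mul(a, Mul(Rational(-1, 11), a)) = Mul(Rational(-1, 11), Pow(a, 2)))
Mul(Function('v')(8, -4), Add(-54, 35)) = Mul(Mul(Rational(-1, 11), Pow(-4, 2)), Add(-54, 35)) = Mul(Mul(Rational(-1, 11), 16), -19) = Mul(Rational(-16, 11), -19) = Rational(304, 11)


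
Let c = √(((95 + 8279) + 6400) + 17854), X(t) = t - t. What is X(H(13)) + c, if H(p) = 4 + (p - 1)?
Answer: 2*√8157 ≈ 180.63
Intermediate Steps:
H(p) = 3 + p (H(p) = 4 + (-1 + p) = 3 + p)
X(t) = 0
c = 2*√8157 (c = √((8374 + 6400) + 17854) = √(14774 + 17854) = √32628 = 2*√8157 ≈ 180.63)
X(H(13)) + c = 0 + 2*√8157 = 2*√8157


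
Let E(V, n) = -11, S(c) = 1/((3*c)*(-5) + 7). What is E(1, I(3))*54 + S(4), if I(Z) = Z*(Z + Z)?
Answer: -31483/53 ≈ -594.02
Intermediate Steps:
I(Z) = 2*Z² (I(Z) = Z*(2*Z) = 2*Z²)
S(c) = 1/(7 - 15*c) (S(c) = 1/(-15*c + 7) = 1/(7 - 15*c))
E(1, I(3))*54 + S(4) = -11*54 - 1/(-7 + 15*4) = -594 - 1/(-7 + 60) = -594 - 1/53 = -31483/53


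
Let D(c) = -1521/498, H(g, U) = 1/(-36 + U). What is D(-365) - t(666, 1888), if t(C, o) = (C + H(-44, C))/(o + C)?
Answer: -442711793/133548660 ≈ -3.3150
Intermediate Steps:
t(C, o) = (C + 1/(-36 + C))/(C + o) (t(C, o) = (C + 1/(-36 + C))/(o + C) = (C + 1/(-36 + C))/(C + o))
D(c) = -507/166 (D(c) = -1521*1/498 = -507/166)
D(-365) - t(666, 1888) = -507/166 - (1 + 666*(-36 + 666))/((-36 + 666)*(666 + 1888)) = -507/166 - (1 + 666*630)/(630*2554) = -507/166 - (1 + 419580)/(630*2554) = -507/166 - 419581/(630*2554) = -507/166 - 1*419581/1609020 = -507/166 - 419581/1609020 = -442711793/133548660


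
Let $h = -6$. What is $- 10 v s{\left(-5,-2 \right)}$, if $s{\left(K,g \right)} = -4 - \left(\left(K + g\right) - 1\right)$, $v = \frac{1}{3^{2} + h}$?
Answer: $- \frac{40}{3} \approx -13.333$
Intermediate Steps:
$v = \frac{1}{3}$ ($v = \frac{1}{3^{2} - 6} = \frac{1}{9 - 6} = \frac{1}{3} \approx 0.33333$)
$s{\left(K,g \right)} = -3 - K - g$ ($s{\left(K,g \right)} = -4 - \left(-1 + K + g\right) = -3 - K - g$)
$- 10 v s{\left(-5,-2 \right)} = \left(-10\right) \frac{1}{3} \left(-3 - -5 - -2\right) = - \frac{10 \left(-3 + 5 + 2\right)}{3} = \left(- \frac{10}{3}\right) 4 = - \frac{40}{3}$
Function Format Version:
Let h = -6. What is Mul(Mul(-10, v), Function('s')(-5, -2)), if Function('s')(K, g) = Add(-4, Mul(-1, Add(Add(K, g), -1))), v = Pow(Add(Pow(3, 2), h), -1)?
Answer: Rational(-40, 3) ≈ -13.333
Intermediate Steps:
v = Rational(1, 3) (v = Pow(Add(Pow(3, 2), -6), -1) = Pow(Add(9, -6), -1) = Pow(3, -1) = Rational(1, 3) ≈ 0.33333)
Function('s')(K, g) = Add(-3, Mul(-1, K), Mul(-1, g)) (Function('s')(K, g) = Add(-4, Mul(-1, Add(-1, K, g))) = Add(-4, Add(1, Mul(-1, K), Mul(-1, g))) = Add(-3, Mul(-1, K), Mul(-1, g)))
Mul(Mul(-10, v), Function('s')(-5, -2)) = Mul(Mul(-10, Rational(1, 3)), Add(-3, Mul(-1, -5), Mul(-1, -2))) = Mul(Rational(-10, 3), Add(-3, 5, 2)) = Mul(Rational(-10, 3), 4) = Rational(-40, 3)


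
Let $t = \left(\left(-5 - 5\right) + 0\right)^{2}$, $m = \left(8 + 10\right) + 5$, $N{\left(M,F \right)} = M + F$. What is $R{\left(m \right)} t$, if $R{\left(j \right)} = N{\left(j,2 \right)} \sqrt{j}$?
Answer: $2500 \sqrt{23} \approx 11990.0$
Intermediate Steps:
$N{\left(M,F \right)} = F + M$
$m = 23$ ($m = 18 + 5 = 23$)
$R{\left(j \right)} = \sqrt{j} \left(2 + j\right)$ ($R{\left(j \right)} = \left(2 + j\right) \sqrt{j} = \sqrt{j} \left(2 + j\right)$)
$t = 100$ ($t = \left(\left(-5 - 5\right) + 0\right)^{2} = \left(-10 + 0\right)^{2} = \left(-10\right)^{2} = 100$)
$R{\left(m \right)} t = \sqrt{23} \left(2 + 23\right) 100 = \sqrt{23} \cdot 25 \cdot 100 = 25 \sqrt{23} \cdot 100 = 2500 \sqrt{23}$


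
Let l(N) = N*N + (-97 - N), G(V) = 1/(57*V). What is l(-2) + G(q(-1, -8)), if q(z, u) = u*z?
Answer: -41495/456 ≈ -90.998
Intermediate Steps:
G(V) = 1/(57*V)
l(N) = -97 + N² - N (l(N) = N² + (-97 - N) = -97 + N² - N)
l(-2) + G(q(-1, -8)) = (-97 + (-2)² - 1*(-2)) + 1/(57*((-8*(-1)))) = (-97 + 4 + 2) + (1/57)/8 = -91 + (1/57)*(⅛) = -91 + 1/456 = -41495/456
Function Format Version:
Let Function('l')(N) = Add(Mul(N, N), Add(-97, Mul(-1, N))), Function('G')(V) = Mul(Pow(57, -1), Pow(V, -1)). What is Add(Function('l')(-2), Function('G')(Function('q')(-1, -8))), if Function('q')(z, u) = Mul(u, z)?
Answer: Rational(-41495, 456) ≈ -90.998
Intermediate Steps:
Function('G')(V) = Mul(Rational(1, 57), Pow(V, -1))
Function('l')(N) = Add(-97, Pow(N, 2), Mul(-1, N)) (Function('l')(N) = Add(Pow(N, 2), Add(-97, Mul(-1, N))) = Add(-97, Pow(N, 2), Mul(-1, N)))
Add(Function('l')(-2), Function('G')(Function('q')(-1, -8))) = Add(Add(-97, Pow(-2, 2), Mul(-1, -2)), Mul(Rational(1, 57), Pow(Mul(-8, -1), -1))) = Add(Add(-97, 4, 2), Mul(Rational(1, 57), Pow(8, -1))) = Add(-91, Mul(Rational(1, 57), Rational(1, 8))) = Add(-91, Rational(1, 456)) = Rational(-41495, 456)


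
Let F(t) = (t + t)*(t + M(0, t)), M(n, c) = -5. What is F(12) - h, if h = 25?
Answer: 143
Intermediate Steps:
F(t) = 2*t*(-5 + t) (F(t) = (t + t)*(t - 5) = (2*t)*(-5 + t) = 2*t*(-5 + t))
F(12) - h = 2*12*(-5 + 12) - 1*25 = 2*12*7 - 25 = 168 - 25 = 143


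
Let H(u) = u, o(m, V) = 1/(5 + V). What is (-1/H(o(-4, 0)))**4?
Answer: 625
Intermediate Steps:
(-1/H(o(-4, 0)))**4 = (-1/(1/(5 + 0)))**4 = (-1/(1/5))**4 = (-1/1/5)**4 = (-1*5)**4 = (-5)**4 = 625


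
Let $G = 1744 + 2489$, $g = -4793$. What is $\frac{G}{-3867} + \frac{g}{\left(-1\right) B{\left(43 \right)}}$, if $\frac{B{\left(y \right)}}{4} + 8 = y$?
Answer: $\frac{5980637}{180460} \approx 33.141$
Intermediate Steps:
$G = 4233$
$B{\left(y \right)} = -32 + 4 y$
$\frac{G}{-3867} + \frac{g}{\left(-1\right) B{\left(43 \right)}} = \frac{4233}{-3867} - \frac{4793}{\left(-1\right) \left(-32 + 4 \cdot 43\right)} = 4233 \left(- \frac{1}{3867}\right) - \frac{4793}{\left(-1\right) \left(-32 + 172\right)} = - \frac{1411}{1289} - \frac{4793}{\left(-1\right) 140} = - \frac{1411}{1289} - \frac{4793}{-140} = - \frac{1411}{1289} - - \frac{4793}{140} = - \frac{1411}{1289} + \frac{4793}{140} = \frac{5980637}{180460}$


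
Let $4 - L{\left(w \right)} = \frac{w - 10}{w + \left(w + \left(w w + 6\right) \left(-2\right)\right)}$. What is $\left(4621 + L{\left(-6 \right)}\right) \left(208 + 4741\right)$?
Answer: $\frac{137329801}{6} \approx 2.2888 \cdot 10^{7}$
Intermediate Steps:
$L{\left(w \right)} = 4 - \frac{-10 + w}{-12 - 2 w^{2} + 2 w}$ ($L{\left(w \right)} = 4 - \frac{w - 10}{w + \left(w + \left(w w + 6\right) \left(-2\right)\right)} = 4 - \frac{-10 + w}{w + \left(w + \left(w^{2} + 6\right) \left(-2\right)\right)} = 4 - \frac{-10 + w}{w + \left(w + \left(6 + w^{2}\right) \left(-2\right)\right)} = 4 - \frac{-10 + w}{w - \left(12 - w + 2 w^{2}\right)} = 4 - \frac{-10 + w}{-12 - 2 w^{2} + 2 w}$)
$\left(4621 + L{\left(-6 \right)}\right) \left(208 + 4741\right) = \left(4621 + \frac{19 + 4 \left(-6\right)^{2} - -21}{6 + \left(-6\right)^{2} - -6}\right) \left(208 + 4741\right) = \left(4621 + \frac{19 + 4 \cdot 36 + 21}{6 + 36 + 6}\right) 4949 = \left(4621 + \frac{19 + 144 + 21}{48}\right) 4949 = \left(4621 + \frac{1}{48} \cdot 184\right) 4949 = \left(4621 + \frac{23}{6}\right) 4949 = \frac{27749}{6} \cdot 4949 = \frac{137329801}{6}$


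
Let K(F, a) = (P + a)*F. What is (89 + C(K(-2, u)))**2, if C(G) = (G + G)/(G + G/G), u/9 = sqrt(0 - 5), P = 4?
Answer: 81*(25844*sqrt(5) + 160579*I)/(252*sqrt(5) + 1571*I) ≈ 8282.5 - 8.7789*I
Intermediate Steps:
u = 9*I*sqrt(5) (u = 9*sqrt(0 - 5) = 9*sqrt(-5) = 9*(I*sqrt(5)) = 9*I*sqrt(5) ≈ 20.125*I)
K(F, a) = F*(4 + a) (K(F, a) = (4 + a)*F = F*(4 + a))
C(G) = 2*G/(1 + G) (C(G) = (2*G)/(G + 1) = (2*G)/(1 + G) = 2*G/(1 + G))
(89 + C(K(-2, u)))**2 = (89 + 2*(-2*(4 + 9*I*sqrt(5)))/(1 - 2*(4 + 9*I*sqrt(5))))**2 = (89 + 2*(-8 - 18*I*sqrt(5))/(1 + (-8 - 18*I*sqrt(5))))**2 = (89 + 2*(-8 - 18*I*sqrt(5))/(-7 - 18*I*sqrt(5)))**2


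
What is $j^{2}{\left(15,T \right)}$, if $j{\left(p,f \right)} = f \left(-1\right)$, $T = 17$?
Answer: $289$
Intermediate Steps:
$j{\left(p,f \right)} = - f$
$j^{2}{\left(15,T \right)} = \left(\left(-1\right) 17\right)^{2} = \left(-17\right)^{2} = 289$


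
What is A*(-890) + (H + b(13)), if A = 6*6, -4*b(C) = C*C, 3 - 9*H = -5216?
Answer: -1134085/36 ≈ -31502.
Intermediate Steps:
H = 5219/9 (H = ⅓ - ⅑*(-5216) = ⅓ + 5216/9 = 5219/9 ≈ 579.89)
b(C) = -C²/4 (b(C) = -C*C/4 = -C²/4)
A = 36
A*(-890) + (H + b(13)) = 36*(-890) + (5219/9 - ¼*13²) = -32040 + (5219/9 - ¼*169) = -32040 + (5219/9 - 169/4) = -32040 + 19355/36 = -1134085/36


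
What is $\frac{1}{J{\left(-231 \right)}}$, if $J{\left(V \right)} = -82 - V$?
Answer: $\frac{1}{149} \approx 0.0067114$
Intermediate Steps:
$\frac{1}{J{\left(-231 \right)}} = \frac{1}{-82 - -231} = \frac{1}{-82 + 231} = \frac{1}{149}$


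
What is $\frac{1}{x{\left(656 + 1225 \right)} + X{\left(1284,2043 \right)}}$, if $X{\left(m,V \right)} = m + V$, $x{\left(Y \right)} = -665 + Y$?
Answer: $\frac{1}{4543} \approx 0.00022012$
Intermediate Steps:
$X{\left(m,V \right)} = V + m$
$\frac{1}{x{\left(656 + 1225 \right)} + X{\left(1284,2043 \right)}} = \frac{1}{\left(-665 + \left(656 + 1225\right)\right) + \left(2043 + 1284\right)} = \frac{1}{\left(-665 + 1881\right) + 3327} = \frac{1}{1216 + 3327} = \frac{1}{4543}$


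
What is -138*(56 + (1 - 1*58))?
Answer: 138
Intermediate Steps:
-138*(56 + (1 - 1*58)) = -138*(56 + (1 - 58)) = -138*(56 - 57) = -138*(-1) = 138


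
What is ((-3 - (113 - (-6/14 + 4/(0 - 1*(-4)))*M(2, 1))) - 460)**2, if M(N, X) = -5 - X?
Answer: 16451136/49 ≈ 3.3574e+5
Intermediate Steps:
((-3 - (113 - (-6/14 + 4/(0 - 1*(-4)))*M(2, 1))) - 460)**2 = ((-3 - (113 - (-6/14 + 4/(0 - 1*(-4)))*(-5 - 1*1))) - 460)**2 = ((-3 - (113 - (-6*1/14 + 4/(0 + 4))*(-5 - 1))) - 460)**2 = ((-3 - (113 - (-3/7 + 4/4)*(-6))) - 460)**2 = ((-3 - (113 - (-3/7 + 4*(1/4))*(-6))) - 460)**2 = ((-3 - (113 - (-3/7 + 1)*(-6))) - 460)**2 = ((-3 - (113 - 4*(-6)/7)) - 460)**2 = ((-3 - (113 - 1*(-24/7))) - 460)**2 = ((-3 - (113 + 24/7)) - 460)**2 = ((-3 - 1*815/7) - 460)**2 = ((-3 - 815/7) - 460)**2 = (-836/7 - 460)**2 = (-4056/7)**2 = 16451136/49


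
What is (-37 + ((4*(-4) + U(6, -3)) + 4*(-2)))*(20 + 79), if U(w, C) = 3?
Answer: -5742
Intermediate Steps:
(-37 + ((4*(-4) + U(6, -3)) + 4*(-2)))*(20 + 79) = (-37 + ((4*(-4) + 3) + 4*(-2)))*(20 + 79) = (-37 + ((-16 + 3) - 8))*99 = (-37 + (-13 - 8))*99 = (-37 - 21)*99 = -58*99 = -5742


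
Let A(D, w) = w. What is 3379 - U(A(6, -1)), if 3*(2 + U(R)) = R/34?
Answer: 344863/102 ≈ 3381.0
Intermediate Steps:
U(R) = -2 + R/102 (U(R) = -2 + (R/34)/3 = -2 + R/102)
3379 - U(A(6, -1)) = 3379 - (-2 + (1/102)*(-1)) = 3379 - (-2 - 1/102) = 3379 - 1*(-205/102) = 3379 + 205/102 = 344863/102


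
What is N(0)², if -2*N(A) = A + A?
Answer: 0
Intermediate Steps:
N(A) = -A (N(A) = -(A + A)/2 = -A)
N(0)² = (-1*0)² = 0² = 0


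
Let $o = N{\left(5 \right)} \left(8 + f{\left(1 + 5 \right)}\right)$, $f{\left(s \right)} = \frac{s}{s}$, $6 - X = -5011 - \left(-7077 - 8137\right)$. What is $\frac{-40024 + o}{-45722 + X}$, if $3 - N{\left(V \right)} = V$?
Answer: $\frac{40042}{55919} \approx 0.71607$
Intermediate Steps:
$X = -10197$ ($X = 6 - \left(-5011 - \left(-7077 - 8137\right)\right) = 6 - \left(-5011 - -15214\right) = 6 - \left(-5011 + 15214\right) = 6 - 10203 = -10197$)
$N{\left(V \right)} = 3 - V$
$f{\left(s \right)} = 1$
$o = -18$ ($o = \left(3 - 5\right) \left(8 + 1\right) = \left(3 - 5\right) 9 = \left(-2\right) 9 = -18$)
$\frac{-40024 + o}{-45722 + X} = \frac{-40024 - 18}{-45722 - 10197} = - \frac{40042}{-55919} = \left(-40042\right) \left(- \frac{1}{55919}\right) = \frac{40042}{55919}$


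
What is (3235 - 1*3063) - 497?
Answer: -325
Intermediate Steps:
(3235 - 1*3063) - 497 = (3235 - 3063) - 497 = 172 - 497 = -325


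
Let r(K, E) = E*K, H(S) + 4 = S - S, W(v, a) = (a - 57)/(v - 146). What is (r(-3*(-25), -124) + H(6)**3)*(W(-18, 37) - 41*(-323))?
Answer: -5084352352/41 ≈ -1.2401e+8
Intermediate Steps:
W(v, a) = (-57 + a)/(-146 + v)
H(S) = -4 (H(S) = -4 + (S - S) = -4 + 0 = -4)
(r(-3*(-25), -124) + H(6)**3)*(W(-18, 37) - 41*(-323)) = (-(-372)*(-25) + (-4)**3)*((-57 + 37)/(-146 - 18) - 41*(-323)) = (-124*75 - 64)*(-20/(-164) + 13243) = (-9300 - 64)*(-1/164*(-20) + 13243) = -9364*(5/41 + 13243) = -9364*542968/41 = -5084352352/41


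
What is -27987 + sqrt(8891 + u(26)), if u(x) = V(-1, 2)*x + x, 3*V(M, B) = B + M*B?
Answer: -27987 + sqrt(8917) ≈ -27893.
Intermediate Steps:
V(M, B) = B/3 + B*M/3 (V(M, B) = (B + M*B)/3 = (B + B*M)/3 = B/3 + B*M/3)
u(x) = x (u(x) = ((1/3)*2*(1 - 1))*x + x = ((1/3)*2*0)*x + x = 0*x + x = 0 + x = x)
-27987 + sqrt(8891 + u(26)) = -27987 + sqrt(8891 + 26) = -27987 + sqrt(8917)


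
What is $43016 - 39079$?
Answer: $3937$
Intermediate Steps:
$43016 - 39079 = 3937$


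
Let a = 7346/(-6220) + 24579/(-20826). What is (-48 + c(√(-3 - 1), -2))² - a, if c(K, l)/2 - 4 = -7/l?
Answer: 1963506198/1799135 ≈ 1091.4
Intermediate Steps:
c(K, l) = 8 - 14/l (c(K, l) = 8 + 2*(-7/l) = 8 - 14/l)
a = -4248183/1799135 (a = 7346*(-1/6220) + 24579*(-1/20826) = -3673/3110 - 2731/2314 = -4248183/1799135 ≈ -2.3612)
(-48 + c(√(-3 - 1), -2))² - a = (-48 + (8 - 14/(-2)))² - 1*(-4248183/1799135) = (-48 + (8 - 14*(-½)))² + 4248183/1799135 = (-48 + (8 + 7))² + 4248183/1799135 = (-48 + 15)² + 4248183/1799135 = (-33)² + 4248183/1799135 = 1089 + 4248183/1799135 = 1963506198/1799135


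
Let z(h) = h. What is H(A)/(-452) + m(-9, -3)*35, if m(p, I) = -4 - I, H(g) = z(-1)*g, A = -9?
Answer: -15829/452 ≈ -35.020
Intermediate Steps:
H(g) = -g
H(A)/(-452) + m(-9, -3)*35 = -1*(-9)/(-452) + (-4 - 1*(-3))*35 = 9*(-1/452) + (-4 + 3)*35 = -9/452 - 1*35 = -9/452 - 35 = -15829/452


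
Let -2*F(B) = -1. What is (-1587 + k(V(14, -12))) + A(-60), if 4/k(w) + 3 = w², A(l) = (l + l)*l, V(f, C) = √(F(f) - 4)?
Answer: 72961/13 ≈ 5612.4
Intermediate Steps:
F(B) = ½ (F(B) = -½*(-1) = ½)
V(f, C) = I*√14/2 (V(f, C) = √(½ - 4) = √(-7/2) = I*√14/2)
A(l) = 2*l² (A(l) = (2*l)*l = 2*l²)
k(w) = 4/(-3 + w²)
(-1587 + k(V(14, -12))) + A(-60) = (-1587 + 4/(-3 + (I*√14/2)²)) + 2*(-60)² = (-1587 + 4/(-3 - 7/2)) + 2*3600 = (-1587 + 4/(-13/2)) + 7200 = (-1587 + 4*(-2/13)) + 7200 = (-1587 - 8/13) + 7200 = -20639/13 + 7200 = 72961/13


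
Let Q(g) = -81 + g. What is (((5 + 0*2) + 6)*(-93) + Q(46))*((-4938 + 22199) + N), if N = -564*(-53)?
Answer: -49887874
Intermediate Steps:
N = 29892
(((5 + 0*2) + 6)*(-93) + Q(46))*((-4938 + 22199) + N) = (((5 + 0*2) + 6)*(-93) + (-81 + 46))*((-4938 + 22199) + 29892) = (((5 + 0) + 6)*(-93) - 35)*(17261 + 29892) = ((5 + 6)*(-93) - 35)*47153 = (11*(-93) - 35)*47153 = (-1023 - 35)*47153 = -1058*47153 = -49887874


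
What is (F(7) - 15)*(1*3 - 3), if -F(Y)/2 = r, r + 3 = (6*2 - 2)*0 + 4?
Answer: 0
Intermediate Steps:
r = 1 (r = -3 + ((6*2 - 2)*0 + 4) = -3 + ((12 - 2)*0 + 4) = -3 + (10*0 + 4) = -3 + (0 + 4) = -3 + 4 = 1)
F(Y) = -2 (F(Y) = -2*1 = -2)
(F(7) - 15)*(1*3 - 3) = (-2 - 15)*(1*3 - 3) = -17*(3 - 3) = -17*0 = 0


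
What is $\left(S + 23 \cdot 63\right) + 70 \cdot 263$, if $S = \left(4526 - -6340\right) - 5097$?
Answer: $25628$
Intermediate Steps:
$S = 5769$ ($S = \left(4526 + 6340\right) - 5097 = 10866 - 5097 = 5769$)
$\left(S + 23 \cdot 63\right) + 70 \cdot 263 = \left(5769 + 23 \cdot 63\right) + 70 \cdot 263 = \left(5769 + 1449\right) + 18410 = 7218 + 18410 = 25628$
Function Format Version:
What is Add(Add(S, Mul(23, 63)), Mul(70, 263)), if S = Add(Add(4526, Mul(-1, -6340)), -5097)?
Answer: 25628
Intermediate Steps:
S = 5769 (S = Add(Add(4526, 6340), -5097) = Add(10866, -5097) = 5769)
Add(Add(S, Mul(23, 63)), Mul(70, 263)) = Add(Add(5769, Mul(23, 63)), Mul(70, 263)) = Add(Add(5769, 1449), 18410) = Add(7218, 18410) = 25628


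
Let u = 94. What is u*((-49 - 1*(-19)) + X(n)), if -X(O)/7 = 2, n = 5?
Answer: -4136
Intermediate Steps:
X(O) = -14 (X(O) = -7*2 = -14)
u*((-49 - 1*(-19)) + X(n)) = 94*((-49 - 1*(-19)) - 14) = 94*((-49 + 19) - 14) = 94*(-30 - 14) = 94*(-44) = -4136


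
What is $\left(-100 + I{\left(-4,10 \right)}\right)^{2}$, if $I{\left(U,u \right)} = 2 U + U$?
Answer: $12544$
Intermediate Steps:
$I{\left(U,u \right)} = 3 U$
$\left(-100 + I{\left(-4,10 \right)}\right)^{2} = \left(-100 + 3 \left(-4\right)\right)^{2} = \left(-100 - 12\right)^{2} = \left(-112\right)^{2} = 12544$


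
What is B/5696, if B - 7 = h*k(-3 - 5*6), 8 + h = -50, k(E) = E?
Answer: 1921/5696 ≈ 0.33725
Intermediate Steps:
h = -58 (h = -8 - 50 = -58)
B = 1921 (B = 7 - 58*(-3 - 5*6) = 7 - 58*(-3 - 30) = 7 - 58*(-33) = 7 + 1914 = 1921)
B/5696 = 1921/5696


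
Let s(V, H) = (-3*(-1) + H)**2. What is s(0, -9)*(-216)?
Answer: -7776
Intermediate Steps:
s(V, H) = (3 + H)**2
s(0, -9)*(-216) = (3 - 9)**2*(-216) = (-6)**2*(-216) = 36*(-216) = -7776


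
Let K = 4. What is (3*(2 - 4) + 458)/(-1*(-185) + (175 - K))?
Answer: 113/89 ≈ 1.2697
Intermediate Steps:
(3*(2 - 4) + 458)/(-1*(-185) + (175 - K)) = (3*(2 - 4) + 458)/(-1*(-185) + (175 - 1*4)) = (3*(-2) + 458)/(185 + (175 - 4)) = (-6 + 458)/(185 + 171) = 452/356 = 452*(1/356) = 113/89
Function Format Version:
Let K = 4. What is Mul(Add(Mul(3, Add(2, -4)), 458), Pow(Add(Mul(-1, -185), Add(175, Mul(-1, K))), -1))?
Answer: Rational(113, 89) ≈ 1.2697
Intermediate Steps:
Mul(Add(Mul(3, Add(2, -4)), 458), Pow(Add(Mul(-1, -185), Add(175, Mul(-1, K))), -1)) = Mul(Add(Mul(3, Add(2, -4)), 458), Pow(Add(Mul(-1, -185), Add(175, Mul(-1, 4))), -1)) = Mul(Add(Mul(3, -2), 458), Pow(Add(185, Add(175, -4)), -1)) = Mul(Add(-6, 458), Pow(Add(185, 171), -1)) = Mul(452, Pow(356, -1)) = Mul(452, Rational(1, 356)) = Rational(113, 89)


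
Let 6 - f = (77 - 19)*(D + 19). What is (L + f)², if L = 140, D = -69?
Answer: 9278116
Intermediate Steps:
f = 2906 (f = 6 - (77 - 19)*(-69 + 19) = 6 - 58*(-50) = 6 - 1*(-2900) = 6 + 2900 = 2906)
(L + f)² = (140 + 2906)² = 3046² = 9278116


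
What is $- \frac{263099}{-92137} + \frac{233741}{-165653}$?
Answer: $\frac{22046944130}{15262770461} \approx 1.4445$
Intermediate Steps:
$- \frac{263099}{-92137} + \frac{233741}{-165653} = \left(-263099\right) \left(- \frac{1}{92137}\right) + 233741 \left(- \frac{1}{165653}\right) = \frac{263099}{92137} - \frac{233741}{165653} = \frac{22046944130}{15262770461}$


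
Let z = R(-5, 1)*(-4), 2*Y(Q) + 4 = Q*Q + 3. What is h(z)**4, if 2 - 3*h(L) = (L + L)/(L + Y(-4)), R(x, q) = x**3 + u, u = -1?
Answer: 10000/1095222947841 ≈ 9.1306e-9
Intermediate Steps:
Y(Q) = -1/2 + Q**2/2 (Y(Q) = -2 + (Q*Q + 3)/2 = -2 + (Q**2 + 3)/2 = -2 + (3 + Q**2)/2 = -2 + (3/2 + Q**2/2) = -1/2 + Q**2/2)
R(x, q) = -1 + x**3 (R(x, q) = x**3 - 1 = -1 + x**3)
z = 504 (z = (-1 + (-5)**3)*(-4) = (-1 - 125)*(-4) = -126*(-4) = 504)
h(L) = 2/3 - 2*L/(3*(15/2 + L)) (h(L) = 2/3 - (L + L)/(3*(L + (-1/2 + (1/2)*(-4)**2))) = 2/3 - 2*L/(3*(L + (-1/2 + (1/2)*16))) = 2/3 - 2*L/(3*(L + (-1/2 + 8))) = 2/3 - 2*L/(3*(L + 15/2)) = 2/3 - 2*L/(3*(15/2 + L)))
h(z)**4 = (10/(15 + 2*504))**4 = (10/(15 + 1008))**4 = (10/1023)**4 = 10000/1095222947841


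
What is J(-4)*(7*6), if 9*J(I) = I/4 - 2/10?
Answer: -28/5 ≈ -5.6000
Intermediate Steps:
J(I) = -1/45 + I/36 (J(I) = (I/4 - 2/10)/9 = (I*(¼) - 2*⅒)/9 = (I/4 - ⅕)/9 = (-⅕ + I/4)/9 = -1/45 + I/36)
J(-4)*(7*6) = (-1/45 + (1/36)*(-4))*(7*6) = (-1/45 - ⅑)*42 = -2/15*42 = -28/5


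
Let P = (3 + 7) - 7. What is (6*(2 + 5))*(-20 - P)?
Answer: -966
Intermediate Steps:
P = 3 (P = 10 - 7 = 3)
(6*(2 + 5))*(-20 - P) = (6*(2 + 5))*(-20 - 1*3) = (6*7)*(-20 - 3) = 42*(-23) = -966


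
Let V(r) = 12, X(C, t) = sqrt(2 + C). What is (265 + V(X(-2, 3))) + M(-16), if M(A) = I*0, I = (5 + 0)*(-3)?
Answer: 277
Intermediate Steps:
I = -15 (I = 5*(-3) = -15)
M(A) = 0 (M(A) = -15*0 = 0)
(265 + V(X(-2, 3))) + M(-16) = (265 + 12) + 0 = 277 + 0 = 277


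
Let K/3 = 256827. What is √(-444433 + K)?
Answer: 4*√20378 ≈ 571.01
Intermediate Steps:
K = 770481 (K = 3*256827 = 770481)
√(-444433 + K) = √(-444433 + 770481) = √326048 = 4*√20378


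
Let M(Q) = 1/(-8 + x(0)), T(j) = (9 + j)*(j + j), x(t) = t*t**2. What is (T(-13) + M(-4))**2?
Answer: 690561/64 ≈ 10790.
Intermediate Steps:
x(t) = t**3
T(j) = 2*j*(9 + j) (T(j) = (9 + j)*(2*j) = 2*j*(9 + j))
M(Q) = -1/8 (M(Q) = 1/(-8 + 0**3) = 1/(-8 + 0) = 1/(-8) = -1/8)
(T(-13) + M(-4))**2 = (2*(-13)*(9 - 13) - 1/8)**2 = (2*(-13)*(-4) - 1/8)**2 = (104 - 1/8)**2 = (831/8)**2 = 690561/64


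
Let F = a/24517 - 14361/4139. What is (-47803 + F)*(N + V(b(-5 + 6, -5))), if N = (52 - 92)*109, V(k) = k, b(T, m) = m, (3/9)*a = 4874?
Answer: 21175235908888320/101475863 ≈ 2.0867e+8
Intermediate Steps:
a = 14622 (a = 3*4874 = 14622)
F = -291568179/101475863 (F = 14622/24517 - 14361/4139 = -291568179/101475863 ≈ -2.8733)
N = -4360 (N = -40*109 = -4360)
(-47803 + F)*(N + V(b(-5 + 6, -5))) = (-47803 - 291568179/101475863)*(-4360 - 5) = -4851142247168/101475863*(-4365) = 21175235908888320/101475863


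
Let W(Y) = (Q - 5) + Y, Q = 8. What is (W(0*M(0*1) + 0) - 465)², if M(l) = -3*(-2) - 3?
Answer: 213444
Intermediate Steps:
M(l) = 3 (M(l) = 6 - 3 = 3)
W(Y) = 3 + Y (W(Y) = (8 - 5) + Y = 3 + Y)
(W(0*M(0*1) + 0) - 465)² = ((3 + (0*3 + 0)) - 465)² = ((3 + (0 + 0)) - 465)² = ((3 + 0) - 465)² = (3 - 465)² = (-462)² = 213444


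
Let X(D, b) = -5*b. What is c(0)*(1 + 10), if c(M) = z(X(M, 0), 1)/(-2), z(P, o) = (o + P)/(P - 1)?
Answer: 11/2 ≈ 5.5000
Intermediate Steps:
z(P, o) = (P + o)/(-1 + P)
c(M) = ½ (c(M) = ((-5*0 + 1)/(-1 - 5*0))/(-2) = ((0 + 1)/(-1 + 0))*(-½) = (1/(-1))*(-½) = -1*1*(-½) = -1*(-½) = ½)
c(0)*(1 + 10) = (1 + 10)/2 = (½)*11 = 11/2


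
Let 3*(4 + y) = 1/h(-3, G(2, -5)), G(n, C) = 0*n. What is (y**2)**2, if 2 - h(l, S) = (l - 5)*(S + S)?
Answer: 279841/1296 ≈ 215.93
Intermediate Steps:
G(n, C) = 0
h(l, S) = 2 - 2*S*(-5 + l) (h(l, S) = 2 - (l - 5)*(S + S) = 2 - (-5 + l)*2*S = 2 - 2*S*(-5 + l))
y = -23/6 (y = -4 + 1/(3*(2 + 10*0 - 2*0*(-3))) = -4 + 1/(3*(2 + 0 + 0)) = -4 + (1/3)/2 = -4 + (1/3)*(1/2) = -4 + 1/6 = -23/6 ≈ -3.8333)
(y**2)**2 = ((-23/6)**2)**2 = (529/36)**2 = 279841/1296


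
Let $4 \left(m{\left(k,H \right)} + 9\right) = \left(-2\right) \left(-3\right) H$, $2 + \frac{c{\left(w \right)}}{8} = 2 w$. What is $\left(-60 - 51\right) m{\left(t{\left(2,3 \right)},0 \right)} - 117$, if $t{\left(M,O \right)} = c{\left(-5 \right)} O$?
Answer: $882$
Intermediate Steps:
$c{\left(w \right)} = -16 + 16 w$ ($c{\left(w \right)} = -16 + 8 \cdot 2 w = -16 + 16 w$)
$t{\left(M,O \right)} = - 96 O$ ($t{\left(M,O \right)} = \left(-16 + 16 \left(-5\right)\right) O = \left(-16 - 80\right) O = - 96 O$)
$m{\left(k,H \right)} = -9 + \frac{3 H}{2}$ ($m{\left(k,H \right)} = -9 + \frac{\left(-2\right) \left(-3\right) H}{4} = -9 + \frac{6 H}{4} = -9 + \frac{3 H}{2}$)
$\left(-60 - 51\right) m{\left(t{\left(2,3 \right)},0 \right)} - 117 = \left(-60 - 51\right) \left(-9 + \frac{3}{2} \cdot 0\right) - 117 = \left(-60 - 51\right) \left(-9 + 0\right) - 117 = \left(-111\right) \left(-9\right) - 117 = 999 - 117 = 882$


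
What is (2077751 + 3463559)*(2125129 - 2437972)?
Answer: -1733560044330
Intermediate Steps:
(2077751 + 3463559)*(2125129 - 2437972) = 5541310*(-312843) = -1733560044330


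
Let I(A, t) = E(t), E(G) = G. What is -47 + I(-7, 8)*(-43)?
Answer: -391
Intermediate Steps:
I(A, t) = t
-47 + I(-7, 8)*(-43) = -47 + 8*(-43) = -47 - 344 = -391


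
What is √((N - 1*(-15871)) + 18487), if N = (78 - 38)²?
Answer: √35958 ≈ 189.63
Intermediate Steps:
N = 1600 (N = 40² = 1600)
√((N - 1*(-15871)) + 18487) = √((1600 - 1*(-15871)) + 18487) = √((1600 + 15871) + 18487) = √(17471 + 18487) = √35958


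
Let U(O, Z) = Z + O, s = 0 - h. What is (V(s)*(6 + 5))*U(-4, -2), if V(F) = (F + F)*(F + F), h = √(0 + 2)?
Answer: -528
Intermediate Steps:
h = √2 ≈ 1.4142
s = -√2 (s = 0 - √2 = -√2 ≈ -1.4142)
V(F) = 4*F² (V(F) = (2*F)*(2*F) = 4*F²)
U(O, Z) = O + Z
(V(s)*(6 + 5))*U(-4, -2) = ((4*(-√2)²)*(6 + 5))*(-4 - 2) = ((4*2)*11)*(-6) = (8*11)*(-6) = 88*(-6) = -528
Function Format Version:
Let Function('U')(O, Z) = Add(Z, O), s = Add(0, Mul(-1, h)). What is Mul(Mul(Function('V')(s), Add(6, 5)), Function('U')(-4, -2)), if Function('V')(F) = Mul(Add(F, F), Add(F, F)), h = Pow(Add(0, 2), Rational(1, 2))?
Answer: -528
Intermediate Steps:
h = Pow(2, Rational(1, 2)) ≈ 1.4142
s = Mul(-1, Pow(2, Rational(1, 2))) (s = Add(0, Mul(-1, Pow(2, Rational(1, 2)))) = Mul(-1, Pow(2, Rational(1, 2))) ≈ -1.4142)
Function('V')(F) = Mul(4, Pow(F, 2)) (Function('V')(F) = Mul(Mul(2, F), Mul(2, F)) = Mul(4, Pow(F, 2)))
Function('U')(O, Z) = Add(O, Z)
Mul(Mul(Function('V')(s), Add(6, 5)), Function('U')(-4, -2)) = Mul(Mul(Mul(4, Pow(Mul(-1, Pow(2, Rational(1, 2))), 2)), Add(6, 5)), Add(-4, -2)) = Mul(Mul(Mul(4, 2), 11), -6) = Mul(Mul(8, 11), -6) = Mul(88, -6) = -528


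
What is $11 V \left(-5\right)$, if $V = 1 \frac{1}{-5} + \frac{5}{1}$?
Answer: $-264$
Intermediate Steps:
$V = \frac{24}{5}$ ($V = 1 \left(- \frac{1}{5}\right) + 5 \cdot 1 = - \frac{1}{5} + 5 = \frac{24}{5} \approx 4.8$)
$11 V \left(-5\right) = 11 \cdot \frac{24}{5} \left(-5\right) = \frac{264}{5} \left(-5\right) = -264$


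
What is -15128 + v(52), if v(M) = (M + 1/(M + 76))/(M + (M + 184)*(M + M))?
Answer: -47627294207/3148288 ≈ -15128.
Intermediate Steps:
v(M) = (M + 1/(76 + M))/(M + 2*M*(184 + M)) (v(M) = (M + 1/(76 + M))/(M + (184 + M)*(2*M)) = (M + 1/(76 + M))/(M + 2*M*(184 + M)))
-15128 + v(52) = -15128 + (1 + 52² + 76*52)/(52*(28044 + 2*52² + 521*52)) = -15128 + (1 + 2704 + 3952)/(52*(28044 + 2*2704 + 27092)) = -15128 + (1/52)*6657/(28044 + 5408 + 27092) = -15128 + (1/52)*6657/60544 = -15128 + (1/52)*(1/60544)*6657 = -15128 + 6657/3148288 = -47627294207/3148288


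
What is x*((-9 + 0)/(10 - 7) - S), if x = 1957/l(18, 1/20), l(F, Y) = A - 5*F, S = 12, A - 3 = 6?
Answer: 9785/27 ≈ 362.41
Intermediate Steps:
A = 9 (A = 3 + 6 = 9)
l(F, Y) = 9 - 5*F
x = -1957/81 (x = 1957/(9 - 5*18) = 1957/(9 - 90) = 1957/(-81) = 1957*(-1/81) = -1957/81 ≈ -24.160)
x*((-9 + 0)/(10 - 7) - S) = -1957*((-9 + 0)/(10 - 7) - 1*12)/81 = -1957*(-9/3 - 12)/81 = -1957*(-9*⅓ - 12)/81 = -1957*(-3 - 12)/81 = -1957/81*(-15) = 9785/27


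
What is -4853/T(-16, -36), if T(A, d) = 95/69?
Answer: -334857/95 ≈ -3524.8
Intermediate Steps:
T(A, d) = 95/69 (T(A, d) = 95*(1/69) = 95/69)
-4853/T(-16, -36) = -4853/95/69 = -4853*69/95 = -334857/95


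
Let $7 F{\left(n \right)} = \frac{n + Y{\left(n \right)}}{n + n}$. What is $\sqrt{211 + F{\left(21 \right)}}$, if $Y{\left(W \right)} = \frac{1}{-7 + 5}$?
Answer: $\frac{\sqrt{372327}}{42} \approx 14.528$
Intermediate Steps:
$Y{\left(W \right)} = - \frac{1}{2}$ ($Y{\left(W \right)} = \frac{1}{-2} = - \frac{1}{2}$)
$F{\left(n \right)} = \frac{- \frac{1}{2} + n}{14 n}$ ($F{\left(n \right)} = \frac{\left(n - \frac{1}{2}\right) \frac{1}{n + n}}{7} = \frac{\left(- \frac{1}{2} + n\right) \frac{1}{2 n}}{7} = \frac{\frac{1}{2} \frac{1}{n} \left(- \frac{1}{2} + n\right)}{7} = \frac{- \frac{1}{2} + n}{14 n}$)
$\sqrt{211 + F{\left(21 \right)}} = \sqrt{211 + \frac{-1 + 2 \cdot 21}{28 \cdot 21}} = \sqrt{211 + \frac{1}{28} \cdot \frac{1}{21} \left(-1 + 42\right)} = \sqrt{211 + \frac{1}{28} \cdot \frac{1}{21} \cdot 41} = \sqrt{211 + \frac{41}{588}} = \sqrt{\frac{124109}{588}} = \frac{\sqrt{372327}}{42}$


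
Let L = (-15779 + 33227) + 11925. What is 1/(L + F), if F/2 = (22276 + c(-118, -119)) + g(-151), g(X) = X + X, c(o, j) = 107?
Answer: 1/73535 ≈ 1.3599e-5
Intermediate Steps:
g(X) = 2*X
L = 29373 (L = 17448 + 11925 = 29373)
F = 44162 (F = 2*((22276 + 107) + 2*(-151)) = 2*(22383 - 302) = 2*22081 = 44162)
1/(L + F) = 1/(29373 + 44162) = 1/73535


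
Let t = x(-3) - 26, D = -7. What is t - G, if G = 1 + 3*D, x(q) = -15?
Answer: -21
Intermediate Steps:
t = -41 (t = -15 - 26 = -41)
G = -20 (G = 1 + 3*(-7) = 1 - 21 = -20)
t - G = -41 - 1*(-20) = -41 + 20 = -21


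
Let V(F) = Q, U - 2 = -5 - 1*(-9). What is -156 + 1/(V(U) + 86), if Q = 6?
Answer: -14351/92 ≈ -155.99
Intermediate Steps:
U = 6 (U = 2 + (-5 - 1*(-9)) = 2 + (-5 + 9) = 2 + 4 = 6)
V(F) = 6
-156 + 1/(V(U) + 86) = -156 + 1/(6 + 86) = -156 + 1/92 = -14351/92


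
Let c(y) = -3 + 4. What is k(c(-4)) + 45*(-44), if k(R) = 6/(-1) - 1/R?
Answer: -1987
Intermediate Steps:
c(y) = 1
k(R) = -6 - 1/R (k(R) = 6*(-1) - 1/R = -6 - 1/R)
k(c(-4)) + 45*(-44) = (-6 - 1/1) + 45*(-44) = (-6 - 1*1) - 1980 = (-6 - 1) - 1980 = -7 - 1980 = -1987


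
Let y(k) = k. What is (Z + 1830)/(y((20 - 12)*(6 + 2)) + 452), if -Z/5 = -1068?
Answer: 1195/86 ≈ 13.895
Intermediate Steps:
Z = 5340 (Z = -5*(-1068) = 5340)
(Z + 1830)/(y((20 - 12)*(6 + 2)) + 452) = (5340 + 1830)/((20 - 12)*(6 + 2) + 452) = 7170/(8*8 + 452) = 7170/(64 + 452) = 7170/516 = 7170*(1/516) = 1195/86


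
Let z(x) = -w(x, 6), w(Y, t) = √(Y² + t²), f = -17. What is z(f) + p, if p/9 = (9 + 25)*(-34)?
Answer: -10404 - 5*√13 ≈ -10422.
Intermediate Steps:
z(x) = -√(36 + x²) (z(x) = -√(x² + 6²) = -√(x² + 36) = -√(36 + x²))
p = -10404 (p = 9*((9 + 25)*(-34)) = 9*(34*(-34)) = 9*(-1156) = -10404)
z(f) + p = -√(36 + (-17)²) - 10404 = -√(36 + 289) - 10404 = -√325 - 10404 = -5*√13 - 10404 = -10404 - 5*√13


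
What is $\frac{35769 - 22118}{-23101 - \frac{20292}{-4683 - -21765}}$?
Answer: $- \frac{2286141}{3868937} \approx -0.5909$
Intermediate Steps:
$\frac{35769 - 22118}{-23101 - \frac{20292}{-4683 - -21765}} = \frac{13651}{-23101 - \frac{20292}{-4683 + 21765}} = \frac{13651}{-23101 - \frac{20292}{17082}} = \frac{13651}{-23101 - \frac{3382}{2847}} = \frac{13651}{- \frac{65771929}{2847}} = 13651 \left(- \frac{2847}{65771929}\right) = - \frac{2286141}{3868937}$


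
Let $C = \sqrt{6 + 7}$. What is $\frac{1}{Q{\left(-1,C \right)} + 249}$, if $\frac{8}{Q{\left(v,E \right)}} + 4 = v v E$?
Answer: $\frac{55}{13087} + \frac{8 \sqrt{13}}{170131} \approx 0.0043722$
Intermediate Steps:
$C = \sqrt{13} \approx 3.6056$
$Q{\left(v,E \right)} = \frac{8}{-4 + E v^{2}}$ ($Q{\left(v,E \right)} = \frac{8}{-4 + v v E} = \frac{8}{-4 + v E v} = \frac{8}{-4 + E v^{2}}$)
$\frac{1}{Q{\left(-1,C \right)} + 249} = \frac{1}{\frac{8}{-4 + \sqrt{13} \left(-1\right)^{2}} + 249} = \frac{1}{\frac{8}{-4 + \sqrt{13} \cdot 1} + 249} = \frac{1}{\frac{8}{-4 + \sqrt{13}} + 249} = \frac{1}{249 + \frac{8}{-4 + \sqrt{13}}}$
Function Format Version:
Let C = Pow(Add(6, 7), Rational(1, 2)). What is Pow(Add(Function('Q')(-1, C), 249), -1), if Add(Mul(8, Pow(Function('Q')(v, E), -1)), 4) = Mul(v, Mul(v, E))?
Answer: Add(Rational(55, 13087), Mul(Rational(8, 170131), Pow(13, Rational(1, 2)))) ≈ 0.0043722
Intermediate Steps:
C = Pow(13, Rational(1, 2)) ≈ 3.6056
Function('Q')(v, E) = Mul(8, Pow(Add(-4, Mul(E, Pow(v, 2))), -1)) (Function('Q')(v, E) = Mul(8, Pow(Add(-4, Mul(v, Mul(v, E))), -1)) = Mul(8, Pow(Add(-4, Mul(v, Mul(E, v))), -1)) = Mul(8, Pow(Add(-4, Mul(E, Pow(v, 2))), -1)))
Pow(Add(Function('Q')(-1, C), 249), -1) = Pow(Add(Mul(8, Pow(Add(-4, Mul(Pow(13, Rational(1, 2)), Pow(-1, 2))), -1)), 249), -1) = Pow(Add(Mul(8, Pow(Add(-4, Mul(Pow(13, Rational(1, 2)), 1)), -1)), 249), -1) = Pow(Add(Mul(8, Pow(Add(-4, Pow(13, Rational(1, 2))), -1)), 249), -1) = Pow(Add(249, Mul(8, Pow(Add(-4, Pow(13, Rational(1, 2))), -1))), -1)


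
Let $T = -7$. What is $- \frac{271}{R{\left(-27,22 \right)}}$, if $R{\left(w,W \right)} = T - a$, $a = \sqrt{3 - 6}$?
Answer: $\frac{1897}{52} - \frac{271 i \sqrt{3}}{52} \approx 36.481 - 9.0266 i$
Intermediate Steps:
$a = i \sqrt{3}$ ($a = \sqrt{-3} = i \sqrt{3} \approx 1.732 i$)
$R{\left(w,W \right)} = -7 - i \sqrt{3}$
$- \frac{271}{R{\left(-27,22 \right)}} = - \frac{271}{-7 - i \sqrt{3}}$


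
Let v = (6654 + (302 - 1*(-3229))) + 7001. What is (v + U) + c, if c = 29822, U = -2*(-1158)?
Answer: 49324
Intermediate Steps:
U = 2316
v = 17186 (v = (6654 + (302 + 3229)) + 7001 = (6654 + 3531) + 7001 = 10185 + 7001 = 17186)
(v + U) + c = (17186 + 2316) + 29822 = 19502 + 29822 = 49324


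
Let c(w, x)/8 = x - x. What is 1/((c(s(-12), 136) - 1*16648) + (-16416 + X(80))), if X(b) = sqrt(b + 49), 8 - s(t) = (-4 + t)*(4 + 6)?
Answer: -33064/1093227967 - sqrt(129)/1093227967 ≈ -3.0255e-5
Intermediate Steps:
s(t) = 48 - 10*t (s(t) = 8 - (-4 + t)*(4 + 6) = 8 - (-4 + t)*10 = 8 - (-40 + 10*t) = 8 + (40 - 10*t) = 48 - 10*t)
c(w, x) = 0 (c(w, x) = 8*(x - x) = 8*0 = 0)
X(b) = sqrt(49 + b)
1/((c(s(-12), 136) - 1*16648) + (-16416 + X(80))) = 1/((0 - 1*16648) + (-16416 + sqrt(49 + 80))) = 1/((0 - 16648) + (-16416 + sqrt(129))) = 1/(-16648 + (-16416 + sqrt(129))) = 1/(-33064 + sqrt(129))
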